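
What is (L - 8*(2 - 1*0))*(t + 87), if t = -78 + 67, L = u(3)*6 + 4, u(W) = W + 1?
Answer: 912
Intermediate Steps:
u(W) = 1 + W
L = 28 (L = (1 + 3)*6 + 4 = 4*6 + 4 = 24 + 4 = 28)
t = -11
(L - 8*(2 - 1*0))*(t + 87) = (28 - 8*(2 - 1*0))*(-11 + 87) = (28 - 8*(2 + 0))*76 = (28 - 8*2)*76 = (28 - 1*16)*76 = (28 - 16)*76 = 12*76 = 912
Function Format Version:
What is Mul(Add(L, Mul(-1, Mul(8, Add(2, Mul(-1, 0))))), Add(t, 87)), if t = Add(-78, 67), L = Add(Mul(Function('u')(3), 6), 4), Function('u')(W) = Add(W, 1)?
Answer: 912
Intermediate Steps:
Function('u')(W) = Add(1, W)
L = 28 (L = Add(Mul(Add(1, 3), 6), 4) = Add(Mul(4, 6), 4) = Add(24, 4) = 28)
t = -11
Mul(Add(L, Mul(-1, Mul(8, Add(2, Mul(-1, 0))))), Add(t, 87)) = Mul(Add(28, Mul(-1, Mul(8, Add(2, Mul(-1, 0))))), Add(-11, 87)) = Mul(Add(28, Mul(-1, Mul(8, Add(2, 0)))), 76) = Mul(Add(28, Mul(-1, Mul(8, 2))), 76) = Mul(Add(28, Mul(-1, 16)), 76) = Mul(Add(28, -16), 76) = Mul(12, 76) = 912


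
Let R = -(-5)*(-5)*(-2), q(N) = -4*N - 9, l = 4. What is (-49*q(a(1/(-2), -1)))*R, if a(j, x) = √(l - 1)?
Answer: 22050 + 9800*√3 ≈ 39024.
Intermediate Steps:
a(j, x) = √3 (a(j, x) = √(4 - 1) = √3)
q(N) = -9 - 4*N
R = 50 (R = -5*5*(-2) = -25*(-2) = 50)
(-49*q(a(1/(-2), -1)))*R = -49*(-9 - 4*√3)*50 = (441 + 196*√3)*50 = 22050 + 9800*√3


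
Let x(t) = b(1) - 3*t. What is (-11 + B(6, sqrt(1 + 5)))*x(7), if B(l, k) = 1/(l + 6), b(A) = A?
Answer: 655/3 ≈ 218.33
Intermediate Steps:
x(t) = 1 - 3*t
B(l, k) = 1/(6 + l)
(-11 + B(6, sqrt(1 + 5)))*x(7) = (-11 + 1/(6 + 6))*(1 - 3*7) = (-11 + 1/12)*(1 - 21) = (-11 + 1/12)*(-20) = -131/12*(-20) = 655/3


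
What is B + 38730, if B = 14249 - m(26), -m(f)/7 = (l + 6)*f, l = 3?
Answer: 54617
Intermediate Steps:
m(f) = -63*f (m(f) = -7*(3 + 6)*f = -63*f)
B = 15887 (B = 14249 - (-63)*26 = 14249 - 1*(-1638) = 14249 + 1638 = 15887)
B + 38730 = 15887 + 38730 = 54617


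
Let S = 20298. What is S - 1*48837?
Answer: -28539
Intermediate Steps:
S - 1*48837 = 20298 - 1*48837 = 20298 - 48837 = -28539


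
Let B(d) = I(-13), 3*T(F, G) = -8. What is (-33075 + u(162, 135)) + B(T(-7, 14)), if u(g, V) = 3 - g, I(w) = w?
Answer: -33247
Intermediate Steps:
T(F, G) = -8/3 (T(F, G) = (⅓)*(-8) = -8/3)
B(d) = -13
(-33075 + u(162, 135)) + B(T(-7, 14)) = (-33075 + (3 - 1*162)) - 13 = (-33075 + (3 - 162)) - 13 = (-33075 - 159) - 13 = -33234 - 13 = -33247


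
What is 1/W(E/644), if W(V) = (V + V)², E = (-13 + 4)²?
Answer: 103684/6561 ≈ 15.803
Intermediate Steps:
E = 81 (E = (-9)² = 81)
W(V) = 4*V² (W(V) = (2*V)² = 4*V²)
1/W(E/644) = 1/(4*(81/644)²) = 1/(4*(6561/414736)) = 1/(6561/103684) = 103684/6561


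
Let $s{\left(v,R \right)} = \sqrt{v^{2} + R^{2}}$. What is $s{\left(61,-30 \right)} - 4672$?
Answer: $-4672 + \sqrt{4621} \approx -4604.0$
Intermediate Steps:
$s{\left(v,R \right)} = \sqrt{R^{2} + v^{2}}$
$s{\left(61,-30 \right)} - 4672 = \sqrt{\left(-30\right)^{2} + 61^{2}} - 4672 = \sqrt{900 + 3721} - 4672 = \sqrt{4621} - 4672 = -4672 + \sqrt{4621}$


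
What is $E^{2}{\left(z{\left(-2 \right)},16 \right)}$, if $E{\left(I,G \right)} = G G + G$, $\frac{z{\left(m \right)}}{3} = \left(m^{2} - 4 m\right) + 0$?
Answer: $73984$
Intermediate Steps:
$z{\left(m \right)} = - 12 m + 3 m^{2}$ ($z{\left(m \right)} = 3 \left(\left(m^{2} - 4 m\right) + 0\right) = 3 \left(m^{2} - 4 m\right) = - 12 m + 3 m^{2}$)
$E{\left(I,G \right)} = G + G^{2}$ ($E{\left(I,G \right)} = G^{2} + G = G + G^{2}$)
$E^{2}{\left(z{\left(-2 \right)},16 \right)} = \left(16 \left(1 + 16\right)\right)^{2} = \left(16 \cdot 17\right)^{2} = 272^{2} = 73984$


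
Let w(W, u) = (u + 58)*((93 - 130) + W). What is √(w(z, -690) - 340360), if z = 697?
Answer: 2*I*√189370 ≈ 870.33*I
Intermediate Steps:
w(W, u) = (-37 + W)*(58 + u) (w(W, u) = (58 + u)*(-37 + W) = (-37 + W)*(58 + u))
√(w(z, -690) - 340360) = √((-2146 - 37*(-690) + 58*697 + 697*(-690)) - 340360) = √((-2146 + 25530 + 40426 - 480930) - 340360) = √(-417120 - 340360) = √(-757480) = 2*I*√189370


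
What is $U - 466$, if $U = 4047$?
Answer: $3581$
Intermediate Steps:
$U - 466 = 4047 - 466 = 3581$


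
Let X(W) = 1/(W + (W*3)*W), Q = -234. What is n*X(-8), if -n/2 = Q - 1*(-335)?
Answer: -101/92 ≈ -1.0978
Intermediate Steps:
n = -202 (n = -2*(-234 - 1*(-335)) = -2*(-234 + 335) = -2*101 = -202)
X(W) = 1/(W + 3*W²) (X(W) = 1/(W + (3*W)*W) = 1/(W + 3*W²))
n*X(-8) = -202/((-8)*(1 + 3*(-8))) = -(-101)/(4*(1 - 24)) = -(-101)/(4*(-23)) = -(-101)*(-1)/(4*23) = -202*1/184 = -101/92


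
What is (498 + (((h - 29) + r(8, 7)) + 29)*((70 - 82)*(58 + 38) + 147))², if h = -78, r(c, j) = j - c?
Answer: 6382891449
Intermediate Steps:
(498 + (((h - 29) + r(8, 7)) + 29)*((70 - 82)*(58 + 38) + 147))² = (498 + (((-78 - 29) + (7 - 1*8)) + 29)*((70 - 82)*(58 + 38) + 147))² = (498 + ((-107 + (7 - 8)) + 29)*(-12*96 + 147))² = (498 + ((-107 - 1) + 29)*(-1152 + 147))² = (498 + (-108 + 29)*(-1005))² = (498 - 79*(-1005))² = (498 + 79395)² = 79893² = 6382891449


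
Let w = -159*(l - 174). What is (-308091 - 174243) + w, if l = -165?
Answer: -428433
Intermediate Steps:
w = 53901 (w = -159*(-165 - 174) = -159*(-339) = 53901)
(-308091 - 174243) + w = (-308091 - 174243) + 53901 = -482334 + 53901 = -428433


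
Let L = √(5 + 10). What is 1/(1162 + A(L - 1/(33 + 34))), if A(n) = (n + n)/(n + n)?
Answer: 1/1163 ≈ 0.00085985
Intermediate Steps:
L = √15 ≈ 3.8730
A(n) = 1 (A(n) = (2*n)/((2*n)) = (2*n)*(1/(2*n)) = 1)
1/(1162 + A(L - 1/(33 + 34))) = 1/(1162 + 1) = 1/1163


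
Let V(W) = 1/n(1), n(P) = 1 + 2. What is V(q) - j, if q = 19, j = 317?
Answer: -950/3 ≈ -316.67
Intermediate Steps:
n(P) = 3
V(W) = 1/3
V(q) - j = 1/3 - 1*317 = 1/3 - 317 = -950/3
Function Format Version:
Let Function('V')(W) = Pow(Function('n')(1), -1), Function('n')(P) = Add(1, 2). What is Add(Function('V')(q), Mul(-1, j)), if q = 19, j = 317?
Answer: Rational(-950, 3) ≈ -316.67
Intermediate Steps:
Function('n')(P) = 3
Function('V')(W) = Rational(1, 3) (Function('V')(W) = Pow(3, -1) = Rational(1, 3))
Add(Function('V')(q), Mul(-1, j)) = Add(Rational(1, 3), Mul(-1, 317)) = Add(Rational(1, 3), -317) = Rational(-950, 3)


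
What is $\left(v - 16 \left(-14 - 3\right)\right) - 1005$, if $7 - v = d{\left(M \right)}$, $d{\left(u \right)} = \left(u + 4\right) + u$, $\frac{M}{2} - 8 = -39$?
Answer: $-606$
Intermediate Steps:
$M = -62$ ($M = 16 + 2 \left(-39\right) = 16 - 78 = -62$)
$d{\left(u \right)} = 4 + 2 u$ ($d{\left(u \right)} = \left(4 + u\right) + u = 4 + 2 u$)
$v = 127$ ($v = 7 - \left(4 + 2 \left(-62\right)\right) = 7 - \left(4 - 124\right) = 7 - -120 = 7 + 120 = 127$)
$\left(v - 16 \left(-14 - 3\right)\right) - 1005 = \left(127 - 16 \left(-14 - 3\right)\right) - 1005 = \left(127 - -272\right) - 1005 = \left(127 + 272\right) - 1005 = 399 - 1005 = -606$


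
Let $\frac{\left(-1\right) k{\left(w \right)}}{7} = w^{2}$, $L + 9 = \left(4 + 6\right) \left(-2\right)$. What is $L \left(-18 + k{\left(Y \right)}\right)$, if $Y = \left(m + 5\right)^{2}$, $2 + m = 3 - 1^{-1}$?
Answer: $127397$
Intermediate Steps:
$m = 0$ ($m = -2 + \left(3 - 1^{-1}\right) = -2 + \left(3 - 1\right) = -2 + 2 = 0$)
$Y = 25$ ($Y = \left(0 + 5\right)^{2} = 5^{2} = 25$)
$L = -29$ ($L = -9 + \left(4 + 6\right) \left(-2\right) = -9 + 10 \left(-2\right) = -9 - 20 = -29$)
$k{\left(w \right)} = - 7 w^{2}$
$L \left(-18 + k{\left(Y \right)}\right) = - 29 \left(-18 - 7 \cdot 25^{2}\right) = - 29 \left(-18 - 4375\right) = \left(-29\right) \left(-4393\right) = 127397$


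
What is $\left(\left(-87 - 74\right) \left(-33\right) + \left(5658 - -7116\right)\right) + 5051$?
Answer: $23138$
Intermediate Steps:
$\left(\left(-87 - 74\right) \left(-33\right) + \left(5658 - -7116\right)\right) + 5051 = \left(\left(-161\right) \left(-33\right) + \left(5658 + 7116\right)\right) + 5051 = \left(5313 + 12774\right) + 5051 = 18087 + 5051 = 23138$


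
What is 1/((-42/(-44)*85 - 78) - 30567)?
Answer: -22/672405 ≈ -3.2718e-5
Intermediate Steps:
1/((-42/(-44)*85 - 78) - 30567) = 1/((-42*(-1/44)*85 - 78) - 30567) = 1/(((21/22)*85 - 78) - 30567) = 1/((1785/22 - 78) - 30567) = 1/(69/22 - 30567) = 1/(-672405/22) = -22/672405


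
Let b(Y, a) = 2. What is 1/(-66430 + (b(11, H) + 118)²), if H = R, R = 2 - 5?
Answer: -1/52030 ≈ -1.9220e-5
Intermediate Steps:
R = -3
H = -3
1/(-66430 + (b(11, H) + 118)²) = 1/(-66430 + (2 + 118)²) = 1/(-66430 + 120²) = 1/(-66430 + 14400) = 1/(-52030) = -1/52030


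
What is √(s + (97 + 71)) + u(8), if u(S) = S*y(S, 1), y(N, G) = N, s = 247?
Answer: 64 + √415 ≈ 84.372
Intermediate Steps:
u(S) = S² (u(S) = S*S = S²)
√(s + (97 + 71)) + u(8) = √(247 + (97 + 71)) + 8² = √(247 + 168) + 64 = √415 + 64 = 64 + √415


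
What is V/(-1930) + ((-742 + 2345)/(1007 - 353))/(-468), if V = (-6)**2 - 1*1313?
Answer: 193880077/295359480 ≈ 0.65642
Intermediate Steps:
V = -1277 (V = 36 - 1313 = -1277)
V/(-1930) + ((-742 + 2345)/(1007 - 353))/(-468) = -1277/(-1930) + ((-742 + 2345)/(1007 - 353))/(-468) = -1277*(-1/1930) + (1603/654)*(-1/468) = 1277/1930 + (1603*(1/654))*(-1/468) = 1277/1930 + (1603/654)*(-1/468) = 1277/1930 - 1603/306072 = 193880077/295359480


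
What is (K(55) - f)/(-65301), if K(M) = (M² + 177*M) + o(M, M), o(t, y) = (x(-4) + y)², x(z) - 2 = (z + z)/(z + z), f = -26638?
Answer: -14254/21767 ≈ -0.65484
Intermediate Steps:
x(z) = 3 (x(z) = 2 + (z + z)/(z + z) = 2 + (2*z)/((2*z)) = 2 + (2*z)*(1/(2*z)) = 2 + 1 = 3)
o(t, y) = (3 + y)²
K(M) = M² + (3 + M)² + 177*M (K(M) = (M² + 177*M) + (3 + M)² = M² + (3 + M)² + 177*M)
(K(55) - f)/(-65301) = ((9 + 2*55² + 183*55) - 1*(-26638))/(-65301) = ((9 + 2*3025 + 10065) + 26638)*(-1/65301) = ((9 + 6050 + 10065) + 26638)*(-1/65301) = (16124 + 26638)*(-1/65301) = 42762*(-1/65301) = -14254/21767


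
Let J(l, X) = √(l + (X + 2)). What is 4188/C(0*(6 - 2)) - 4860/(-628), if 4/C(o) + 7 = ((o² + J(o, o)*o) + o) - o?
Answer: -1149438/157 ≈ -7321.3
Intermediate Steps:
J(l, X) = √(2 + X + l) (J(l, X) = √(l + (2 + X)) = √(2 + X + l))
C(o) = 4/(-7 + o² + o*√(2 + 2*o)) (C(o) = 4/(-7 + (((o² + √(2 + o + o)*o) + o) - o)) = 4/(-7 + (((o² + √(2 + 2*o)*o) + o) - o)) = 4/(-7 + (((o² + o*√(2 + 2*o)) + o) - o)) = 4/(-7 + ((o + o² + o*√(2 + 2*o)) - o)) = 4/(-7 + (o² + o*√(2 + 2*o))) = 4/(-7 + o² + o*√(2 + 2*o)))
4188/C(0*(6 - 2)) - 4860/(-628) = 4188/((4/(-7 + (0*(6 - 2))² + (0*(6 - 2))*√2*√(1 + 0*(6 - 2))))) - 4860/(-628) = 4188/((4/(-7 + (0*4)² + (0*4)*√2*√(1 + 0*4)))) - 4860*(-1/628) = 4188/((4/(-7 + 0² + 0*√2*√(1 + 0)))) + 1215/157 = 4188/((4/(-7 + 0 + 0*√2*√1))) + 1215/157 = 4188/((4/(-7 + 0 + 0*√2*1))) + 1215/157 = 4188/((4/(-7 + 0 + 0))) + 1215/157 = 4188/((4/(-7))) + 1215/157 = 4188/((4*(-⅐))) + 1215/157 = 4188/(-4/7) + 1215/157 = 4188*(-7/4) + 1215/157 = -7329 + 1215/157 = -1149438/157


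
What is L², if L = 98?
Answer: 9604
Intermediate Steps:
L² = 98² = 9604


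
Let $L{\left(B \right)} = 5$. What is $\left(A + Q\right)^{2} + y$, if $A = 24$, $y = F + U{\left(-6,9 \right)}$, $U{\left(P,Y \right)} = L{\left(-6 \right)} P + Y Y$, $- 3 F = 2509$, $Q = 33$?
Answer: $\frac{7391}{3} \approx 2463.7$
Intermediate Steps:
$F = - \frac{2509}{3}$ ($F = \left(- \frac{1}{3}\right) 2509 = - \frac{2509}{3} \approx -836.33$)
$U{\left(P,Y \right)} = Y^{2} + 5 P$ ($U{\left(P,Y \right)} = 5 P + Y Y = 5 P + Y^{2} = Y^{2} + 5 P$)
$y = - \frac{2356}{3}$ ($y = - \frac{2509}{3} + \left(9^{2} + 5 \left(-6\right)\right) = - \frac{2509}{3} + \left(81 - 30\right) = - \frac{2509}{3} + 51 = - \frac{2356}{3} \approx -785.33$)
$\left(A + Q\right)^{2} + y = \left(24 + 33\right)^{2} - \frac{2356}{3} = 57^{2} - \frac{2356}{3} = 3249 - \frac{2356}{3} = \frac{7391}{3}$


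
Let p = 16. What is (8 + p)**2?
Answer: 576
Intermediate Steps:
(8 + p)**2 = (8 + 16)**2 = 24**2 = 576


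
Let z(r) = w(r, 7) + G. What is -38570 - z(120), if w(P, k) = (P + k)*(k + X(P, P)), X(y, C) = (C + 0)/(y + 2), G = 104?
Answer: -2420963/61 ≈ -39688.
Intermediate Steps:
X(y, C) = C/(2 + y)
w(P, k) = (P + k)*(k + P/(2 + P))
z(r) = 104 + (r**2 + 7*r + 7*(2 + r)*(7 + r))/(2 + r) (z(r) = (r**2 + r*7 + 7*(2 + r)*(r + 7))/(2 + r) + 104 = (r**2 + 7*r + 7*(2 + r)*(7 + r))/(2 + r) + 104 = 104 + (r**2 + 7*r + 7*(2 + r)*(7 + r))/(2 + r))
-38570 - z(120) = -38570 - 2*(153 + 4*120**2 + 87*120)/(2 + 120) = -38570 - 2*(153 + 4*14400 + 10440)/122 = -38570 - 2*(153 + 57600 + 10440)/122 = -38570 - 2*68193/122 = -38570 - 1*68193/61 = -38570 - 68193/61 = -2420963/61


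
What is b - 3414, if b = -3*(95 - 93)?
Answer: -3420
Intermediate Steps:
b = -6 (b = -3*2 = -6)
b - 3414 = -6 - 3414 = -3420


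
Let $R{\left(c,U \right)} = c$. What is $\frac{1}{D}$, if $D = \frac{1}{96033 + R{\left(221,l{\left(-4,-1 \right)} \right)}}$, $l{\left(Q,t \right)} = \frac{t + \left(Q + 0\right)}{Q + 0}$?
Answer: $96254$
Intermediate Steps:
$l{\left(Q,t \right)} = \frac{Q + t}{Q}$ ($l{\left(Q,t \right)} = \frac{t + Q}{Q} = \frac{Q + t}{Q}$)
$D = \frac{1}{96254}$ ($D = \frac{1}{96033 + 221} = \frac{1}{96254} \approx 1.0389 \cdot 10^{-5}$)
$\frac{1}{D} = \frac{1}{\frac{1}{96254}} = 96254$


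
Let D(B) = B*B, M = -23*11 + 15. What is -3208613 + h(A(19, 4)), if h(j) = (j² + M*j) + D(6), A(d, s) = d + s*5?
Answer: -3216338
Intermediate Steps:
A(d, s) = d + 5*s
M = -238 (M = -253 + 15 = -238)
D(B) = B²
h(j) = 36 + j² - 238*j (h(j) = (j² - 238*j) + 6² = (j² - 238*j) + 36 = 36 + j² - 238*j)
-3208613 + h(A(19, 4)) = -3208613 + (36 + (19 + 5*4)² - 238*(19 + 5*4)) = -3208613 + (36 + (19 + 20)² - 238*(19 + 20)) = -3208613 + (36 + 39² - 238*39) = -3208613 + (36 + 1521 - 9282) = -3208613 - 7725 = -3216338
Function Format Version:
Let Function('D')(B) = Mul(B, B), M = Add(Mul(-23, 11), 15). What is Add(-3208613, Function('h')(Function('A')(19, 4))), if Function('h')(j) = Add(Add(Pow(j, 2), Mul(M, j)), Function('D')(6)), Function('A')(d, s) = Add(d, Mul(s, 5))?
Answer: -3216338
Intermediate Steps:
Function('A')(d, s) = Add(d, Mul(5, s))
M = -238 (M = Add(-253, 15) = -238)
Function('D')(B) = Pow(B, 2)
Function('h')(j) = Add(36, Pow(j, 2), Mul(-238, j)) (Function('h')(j) = Add(Add(Pow(j, 2), Mul(-238, j)), Pow(6, 2)) = Add(Add(Pow(j, 2), Mul(-238, j)), 36) = Add(36, Pow(j, 2), Mul(-238, j)))
Add(-3208613, Function('h')(Function('A')(19, 4))) = Add(-3208613, Add(36, Pow(Add(19, Mul(5, 4)), 2), Mul(-238, Add(19, Mul(5, 4))))) = Add(-3208613, Add(36, Pow(Add(19, 20), 2), Mul(-238, Add(19, 20)))) = Add(-3208613, Add(36, Pow(39, 2), Mul(-238, 39))) = Add(-3208613, Add(36, 1521, -9282)) = Add(-3208613, -7725) = -3216338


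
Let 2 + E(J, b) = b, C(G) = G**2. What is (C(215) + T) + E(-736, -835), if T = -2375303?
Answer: -2329915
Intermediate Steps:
E(J, b) = -2 + b
(C(215) + T) + E(-736, -835) = (215**2 - 2375303) + (-2 - 835) = (46225 - 2375303) - 837 = -2329078 - 837 = -2329915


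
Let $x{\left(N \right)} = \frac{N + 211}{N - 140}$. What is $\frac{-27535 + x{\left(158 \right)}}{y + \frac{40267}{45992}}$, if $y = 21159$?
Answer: $- \frac{1265446884}{973184995} \approx -1.3003$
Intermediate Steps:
$x{\left(N \right)} = \frac{211 + N}{-140 + N}$
$\frac{-27535 + x{\left(158 \right)}}{y + \frac{40267}{45992}} = \frac{-27535 + \frac{211 + 158}{-140 + 158}}{21159 + \frac{40267}{45992}} = \frac{-27535 + \frac{1}{18} \cdot 369}{21159 + 40267 \cdot \frac{1}{45992}} = \frac{-27535 + \frac{1}{18} \cdot 369}{21159 + \frac{40267}{45992}} = \frac{-27535 + \frac{41}{2}}{\frac{973184995}{45992}} = \left(- \frac{55029}{2}\right) \frac{45992}{973184995} = - \frac{1265446884}{973184995}$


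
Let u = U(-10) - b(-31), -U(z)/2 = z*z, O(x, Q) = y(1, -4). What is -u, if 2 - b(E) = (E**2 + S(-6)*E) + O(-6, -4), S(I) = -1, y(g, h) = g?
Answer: -791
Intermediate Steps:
O(x, Q) = 1
U(z) = -2*z**2 (U(z) = -2*z*z = -2*z**2)
b(E) = 1 + E - E**2 (b(E) = 2 - ((E**2 - E) + 1) = 2 - (1 + E**2 - E) = 2 + (-1 + E - E**2) = 1 + E - E**2)
u = 791 (u = -2*(-10)**2 - (1 - 31 - 1*(-31)**2) = -2*100 - (1 - 31 - 1*961) = -200 - (1 - 31 - 961) = -200 - 1*(-991) = -200 + 991 = 791)
-u = -1*791 = -791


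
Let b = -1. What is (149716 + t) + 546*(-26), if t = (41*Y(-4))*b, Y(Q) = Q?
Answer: 135684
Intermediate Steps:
t = 164 (t = (41*(-4))*(-1) = -164*(-1) = 164)
(149716 + t) + 546*(-26) = (149716 + 164) + 546*(-26) = 149880 - 14196 = 135684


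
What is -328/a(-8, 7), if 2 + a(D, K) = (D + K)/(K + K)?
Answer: 4592/29 ≈ 158.34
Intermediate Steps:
a(D, K) = -2 + (D + K)/(2*K) (a(D, K) = -2 + (D + K)/(K + K) = -2 + (D + K)/((2*K)) = -2 + (D + K)*(1/(2*K)) = -2 + (D + K)/(2*K))
-328/a(-8, 7) = -328*14/(-8 - 3*7) = -328*14/(-8 - 21) = -328/((1/2)*(1/7)*(-29)) = -328/(-29/14) = -328*(-14/29) = 4592/29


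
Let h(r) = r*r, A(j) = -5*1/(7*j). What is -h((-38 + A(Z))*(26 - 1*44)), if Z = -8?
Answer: -365077449/784 ≈ -4.6566e+5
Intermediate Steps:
A(j) = -5/(7*j) (A(j) = -5*1/(7*j) = -5/(7*j))
h(r) = r²
-h((-38 + A(Z))*(26 - 1*44)) = -((-38 - 5/7/(-8))*(26 - 1*44))² = -((-38 - 5/7*(-⅛))*(26 - 44))² = -((-38 + 5/56)*(-18))² = -(-2123/56*(-18))² = -(19107/28)² = -1*365077449/784 = -365077449/784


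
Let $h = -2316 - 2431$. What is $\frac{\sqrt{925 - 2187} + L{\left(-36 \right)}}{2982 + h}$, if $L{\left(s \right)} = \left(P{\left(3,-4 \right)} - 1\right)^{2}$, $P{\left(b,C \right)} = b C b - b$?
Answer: $- \frac{320}{353} - \frac{i \sqrt{1262}}{1765} \approx -0.90652 - 0.020127 i$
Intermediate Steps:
$P{\left(b,C \right)} = - b + C b^{2}$ ($P{\left(b,C \right)} = C b b - b = C b^{2} - b = - b + C b^{2}$)
$h = -4747$ ($h = -2316 - 2431 = -4747$)
$L{\left(s \right)} = 1600$ ($L{\left(s \right)} = \left(3 \left(-1 - 12\right) - 1\right)^{2} = \left(3 \left(-13\right) - 1\right)^{2} = \left(-39 - 1\right)^{2} = \left(-40\right)^{2} = 1600$)
$\frac{\sqrt{925 - 2187} + L{\left(-36 \right)}}{2982 + h} = \frac{\sqrt{925 - 2187} + 1600}{2982 - 4747} = \frac{\sqrt{-1262} + 1600}{-1765} = \left(i \sqrt{1262} + 1600\right) \left(- \frac{1}{1765}\right) = \left(1600 + i \sqrt{1262}\right) \left(- \frac{1}{1765}\right) = - \frac{320}{353} - \frac{i \sqrt{1262}}{1765}$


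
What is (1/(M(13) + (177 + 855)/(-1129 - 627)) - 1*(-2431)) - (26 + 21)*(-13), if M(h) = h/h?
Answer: 551041/181 ≈ 3044.4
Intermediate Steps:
M(h) = 1
(1/(M(13) + (177 + 855)/(-1129 - 627)) - 1*(-2431)) - (26 + 21)*(-13) = (1/(1 + (177 + 855)/(-1129 - 627)) - 1*(-2431)) - (26 + 21)*(-13) = (1/(1 + 1032/(-1756)) + 2431) - 47*(-13) = (1/(1 + 1032*(-1/1756)) + 2431) - 1*(-611) = (1/(1 - 258/439) + 2431) + 611 = (1/(181/439) + 2431) + 611 = (439/181 + 2431) + 611 = 440450/181 + 611 = 551041/181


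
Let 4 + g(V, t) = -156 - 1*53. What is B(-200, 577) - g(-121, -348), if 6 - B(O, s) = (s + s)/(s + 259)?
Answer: 90965/418 ≈ 217.62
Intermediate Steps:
B(O, s) = 6 - 2*s/(259 + s) (B(O, s) = 6 - (s + s)/(s + 259) = 6 - 2*s/(259 + s))
g(V, t) = -213 (g(V, t) = -4 + (-156 - 1*53) = -4 + (-156 - 53) = -4 - 209 = -213)
B(-200, 577) - g(-121, -348) = 2*(777 + 2*577)/(259 + 577) - 1*(-213) = 2*(777 + 1154)/836 + 213 = 2*(1/836)*1931 + 213 = 1931/418 + 213 = 90965/418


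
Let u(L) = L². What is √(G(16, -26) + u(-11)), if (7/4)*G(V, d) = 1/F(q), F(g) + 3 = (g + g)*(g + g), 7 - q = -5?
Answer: √1946678685/4011 ≈ 11.000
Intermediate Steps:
q = 12 (q = 7 - 1*(-5) = 7 + 5 = 12)
F(g) = -3 + 4*g² (F(g) = -3 + (g + g)*(g + g) = -3 + (2*g)*(2*g) = -3 + 4*g²)
G(V, d) = 4/4011 (G(V, d) = 4/(7*(-3 + 4*12²)) = 4/(7*(-3 + 4*144)) = 4/(7*(-3 + 576)) = (4/7)/573 = (4/7)*(1/573) = 4/4011)
√(G(16, -26) + u(-11)) = √(4/4011 + (-11)²) = √(4/4011 + 121) = √(485335/4011) = √1946678685/4011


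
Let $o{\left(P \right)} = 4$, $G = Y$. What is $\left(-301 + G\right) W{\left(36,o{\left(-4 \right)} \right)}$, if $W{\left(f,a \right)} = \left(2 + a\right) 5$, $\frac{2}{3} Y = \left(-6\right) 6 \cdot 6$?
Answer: $-18750$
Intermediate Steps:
$Y = -324$ ($Y = \frac{3 \left(-6\right) 6 \cdot 6}{2} = \frac{3 \left(\left(-36\right) 6\right)}{2} = \frac{3}{2} \left(-216\right) = -324$)
$G = -324$
$W{\left(f,a \right)} = 10 + 5 a$
$\left(-301 + G\right) W{\left(36,o{\left(-4 \right)} \right)} = \left(-301 - 324\right) \left(10 + 5 \cdot 4\right) = - 625 \left(10 + 20\right) = \left(-625\right) 30 = -18750$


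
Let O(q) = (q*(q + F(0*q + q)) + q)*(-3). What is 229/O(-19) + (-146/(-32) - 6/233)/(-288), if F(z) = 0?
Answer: -14623433/61198848 ≈ -0.23895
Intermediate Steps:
O(q) = -3*q - 3*q² (O(q) = (q*(q + 0) + q)*(-3) = (q*q + q)*(-3) = (q² + q)*(-3) = (q + q²)*(-3) = -3*q - 3*q²)
229/O(-19) + (-146/(-32) - 6/233)/(-288) = 229/((-3*(-19)*(1 - 19))) + (-146/(-32) - 6/233)/(-288) = 229/((-3*(-19)*(-18))) + (-146*(-1/32) - 6*1/233)*(-1/288) = 229/(-1026) + (73/16 - 6/233)*(-1/288) = 229*(-1/1026) + (16913/3728)*(-1/288) = -229/1026 - 16913/1073664 = -14623433/61198848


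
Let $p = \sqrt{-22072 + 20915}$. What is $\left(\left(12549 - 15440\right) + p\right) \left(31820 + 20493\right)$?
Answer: $-151236883 + 52313 i \sqrt{1157} \approx -1.5124 \cdot 10^{8} + 1.7794 \cdot 10^{6} i$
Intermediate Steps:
$p = i \sqrt{1157}$ ($p = \sqrt{-1157} = i \sqrt{1157} \approx 34.015 i$)
$\left(\left(12549 - 15440\right) + p\right) \left(31820 + 20493\right) = \left(\left(12549 - 15440\right) + i \sqrt{1157}\right) \left(31820 + 20493\right) = \left(\left(12549 - 15440\right) + i \sqrt{1157}\right) 52313 = \left(-2891 + i \sqrt{1157}\right) 52313 = -151236883 + 52313 i \sqrt{1157}$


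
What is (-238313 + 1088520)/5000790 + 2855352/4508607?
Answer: 6037421653243/7515532266510 ≈ 0.80333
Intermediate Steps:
(-238313 + 1088520)/5000790 + 2855352/4508607 = 850207*(1/5000790) + 2855352*(1/4508607) = 850207/5000790 + 951784/1502869 = 6037421653243/7515532266510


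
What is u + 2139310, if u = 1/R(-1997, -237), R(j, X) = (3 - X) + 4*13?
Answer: 624678521/292 ≈ 2.1393e+6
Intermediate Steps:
R(j, X) = 55 - X (R(j, X) = (3 - X) + 52 = 55 - X)
u = 1/292 (u = 1/(55 - 1*(-237)) = 1/(55 + 237) = 1/292 ≈ 0.0034247)
u + 2139310 = 1/292 + 2139310 = 624678521/292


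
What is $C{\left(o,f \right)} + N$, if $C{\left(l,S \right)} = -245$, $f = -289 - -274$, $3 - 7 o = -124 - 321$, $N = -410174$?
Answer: $-410419$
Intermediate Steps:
$o = 64$ ($o = \frac{3}{7} - \frac{-124 - 321}{7} = \frac{3}{7} - - \frac{445}{7} = \frac{3}{7} + \frac{445}{7} = 64$)
$f = -15$ ($f = -289 + 274 = -15$)
$C{\left(o,f \right)} + N = -245 - 410174 = -410419$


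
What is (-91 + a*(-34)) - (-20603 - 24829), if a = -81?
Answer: 48095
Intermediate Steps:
(-91 + a*(-34)) - (-20603 - 24829) = (-91 - 81*(-34)) - (-20603 - 24829) = (-91 + 2754) - 1*(-45432) = 2663 + 45432 = 48095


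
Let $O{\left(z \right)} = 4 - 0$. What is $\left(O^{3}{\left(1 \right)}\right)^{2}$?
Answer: $4096$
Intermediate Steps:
$O{\left(z \right)} = 4$ ($O{\left(z \right)} = 4 + 0 = 4$)
$\left(O^{3}{\left(1 \right)}\right)^{2} = \left(4^{3}\right)^{2} = 64^{2} = 4096$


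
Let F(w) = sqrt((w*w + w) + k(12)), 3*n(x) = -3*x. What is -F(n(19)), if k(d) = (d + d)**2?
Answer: -3*sqrt(102) ≈ -30.299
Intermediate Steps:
n(x) = -x (n(x) = (-3*x)/3 = -x)
k(d) = 4*d**2 (k(d) = (2*d)**2 = 4*d**2)
F(w) = sqrt(576 + w + w**2) (F(w) = sqrt((w*w + w) + 4*12**2) = sqrt((w**2 + w) + 4*144) = sqrt((w + w**2) + 576) = sqrt(576 + w + w**2))
-F(n(19)) = -sqrt(576 - 1*19 + (-1*19)**2) = -sqrt(576 - 19 + (-19)**2) = -sqrt(576 - 19 + 361) = -sqrt(918) = -3*sqrt(102)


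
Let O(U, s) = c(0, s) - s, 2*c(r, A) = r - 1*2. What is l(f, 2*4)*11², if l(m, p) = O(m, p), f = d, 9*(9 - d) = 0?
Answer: -1089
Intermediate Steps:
d = 9 (d = 9 - ⅑*0 = 9 + 0 = 9)
f = 9
c(r, A) = -1 + r/2 (c(r, A) = (r - 1*2)/2 = (r - 2)/2 = (-2 + r)/2 = -1 + r/2)
O(U, s) = -1 - s (O(U, s) = (-1 + (½)*0) - s = (-1 + 0) - s = -1 - s)
l(m, p) = -1 - p
l(f, 2*4)*11² = (-1 - 2*4)*11² = (-1 - 1*8)*121 = (-1 - 8)*121 = -9*121 = -1089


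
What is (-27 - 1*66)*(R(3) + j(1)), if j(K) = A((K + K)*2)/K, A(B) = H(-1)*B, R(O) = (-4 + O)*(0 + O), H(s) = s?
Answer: 651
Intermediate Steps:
R(O) = O*(-4 + O) (R(O) = (-4 + O)*O = O*(-4 + O))
A(B) = -B
j(K) = -4 (j(K) = (-(K + K)*2)/K = (-2*K*2)/K = (-4*K)/K = -4)
(-27 - 1*66)*(R(3) + j(1)) = (-27 - 1*66)*(3*(-4 + 3) - 4) = (-27 - 66)*(3*(-1) - 4) = -93*(-3 - 4) = -93*(-7) = 651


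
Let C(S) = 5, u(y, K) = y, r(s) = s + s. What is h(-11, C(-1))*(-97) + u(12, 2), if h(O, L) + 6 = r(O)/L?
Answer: 5104/5 ≈ 1020.8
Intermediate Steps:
r(s) = 2*s
h(O, L) = -6 + 2*O/L (h(O, L) = -6 + (2*O)/L = -6 + 2*O/L)
h(-11, C(-1))*(-97) + u(12, 2) = (-6 + 2*(-11)/5)*(-97) + 12 = (-6 + 2*(-11)*(1/5))*(-97) + 12 = (-6 - 22/5)*(-97) + 12 = -52/5*(-97) + 12 = 5044/5 + 12 = 5104/5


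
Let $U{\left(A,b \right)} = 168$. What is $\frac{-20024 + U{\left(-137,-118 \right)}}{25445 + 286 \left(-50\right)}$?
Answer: $- \frac{19856}{11145} \approx -1.7816$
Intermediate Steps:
$\frac{-20024 + U{\left(-137,-118 \right)}}{25445 + 286 \left(-50\right)} = \frac{-20024 + 168}{25445 + 286 \left(-50\right)} = - \frac{19856}{25445 - 14300} = - \frac{19856}{11145}$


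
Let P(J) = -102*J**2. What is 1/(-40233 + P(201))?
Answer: -1/4161135 ≈ -2.4032e-7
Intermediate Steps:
1/(-40233 + P(201)) = 1/(-40233 - 102*201**2) = 1/(-40233 - 102*40401) = 1/(-40233 - 4120902) = 1/(-4161135) = -1/4161135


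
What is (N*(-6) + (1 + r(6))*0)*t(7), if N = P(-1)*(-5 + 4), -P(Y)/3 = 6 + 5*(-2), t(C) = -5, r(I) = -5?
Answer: -360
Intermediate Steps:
P(Y) = 12 (P(Y) = -3*(6 + 5*(-2)) = -3*(6 - 10) = -3*(-4) = 12)
N = -12 (N = 12*(-5 + 4) = 12*(-1) = -12)
(N*(-6) + (1 + r(6))*0)*t(7) = (-12*(-6) + (1 - 5)*0)*(-5) = (72 - 4*0)*(-5) = (72 + 0)*(-5) = 72*(-5) = -360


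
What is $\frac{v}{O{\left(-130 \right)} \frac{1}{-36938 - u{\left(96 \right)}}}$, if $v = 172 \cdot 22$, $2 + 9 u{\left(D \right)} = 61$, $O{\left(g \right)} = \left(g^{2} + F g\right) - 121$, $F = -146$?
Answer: $- \frac{1258183784}{321831} \approx -3909.5$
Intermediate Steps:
$O{\left(g \right)} = -121 + g^{2} - 146 g$ ($O{\left(g \right)} = \left(g^{2} - 146 g\right) - 121 = -121 + g^{2} - 146 g$)
$u{\left(D \right)} = \frac{59}{9}$ ($u{\left(D \right)} = - \frac{2}{9} + \frac{1}{9} \cdot 61 = - \frac{2}{9} + \frac{61}{9} = \frac{59}{9}$)
$v = 3784$
$\frac{v}{O{\left(-130 \right)} \frac{1}{-36938 - u{\left(96 \right)}}} = \frac{3784}{\left(-121 + \left(-130\right)^{2} - -18980\right) \frac{1}{-36938 - \frac{59}{9}}} = \frac{3784}{\left(-121 + 16900 + 18980\right) \frac{1}{-36938 - \frac{59}{9}}} = \frac{3784}{35759 \frac{1}{- \frac{332501}{9}}} = \frac{3784}{35759 \left(- \frac{9}{332501}\right)} = \frac{3784}{- \frac{321831}{332501}} = 3784 \left(- \frac{332501}{321831}\right) = - \frac{1258183784}{321831}$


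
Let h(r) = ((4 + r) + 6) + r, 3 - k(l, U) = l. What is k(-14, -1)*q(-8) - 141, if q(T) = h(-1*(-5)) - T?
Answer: 335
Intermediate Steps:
k(l, U) = 3 - l
h(r) = 10 + 2*r (h(r) = (10 + r) + r = 10 + 2*r)
q(T) = 20 - T (q(T) = (10 + 2*(-1*(-5))) - T = (10 + 2*5) - T = (10 + 10) - T = 20 - T)
k(-14, -1)*q(-8) - 141 = (3 - 1*(-14))*(20 - 1*(-8)) - 141 = (3 + 14)*(20 + 8) - 141 = 17*28 - 141 = 476 - 141 = 335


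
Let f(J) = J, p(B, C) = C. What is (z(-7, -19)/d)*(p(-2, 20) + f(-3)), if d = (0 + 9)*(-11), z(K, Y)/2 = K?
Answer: 238/99 ≈ 2.4040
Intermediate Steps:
z(K, Y) = 2*K
d = -99 (d = 9*(-11) = -99)
(z(-7, -19)/d)*(p(-2, 20) + f(-3)) = ((2*(-7))/(-99))*(20 - 3) = -14*(-1/99)*17 = (14/99)*17 = 238/99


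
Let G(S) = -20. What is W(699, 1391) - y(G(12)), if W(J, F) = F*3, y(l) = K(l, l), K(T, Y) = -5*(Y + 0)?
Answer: 4073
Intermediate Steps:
K(T, Y) = -5*Y
y(l) = -5*l
W(J, F) = 3*F
W(699, 1391) - y(G(12)) = 3*1391 - (-5)*(-20) = 4173 - 1*100 = 4173 - 100 = 4073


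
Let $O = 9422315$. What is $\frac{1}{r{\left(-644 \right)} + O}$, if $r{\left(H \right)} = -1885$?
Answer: $\frac{1}{9420430} \approx 1.0615 \cdot 10^{-7}$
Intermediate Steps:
$\frac{1}{r{\left(-644 \right)} + O} = \frac{1}{-1885 + 9422315} = \frac{1}{9420430}$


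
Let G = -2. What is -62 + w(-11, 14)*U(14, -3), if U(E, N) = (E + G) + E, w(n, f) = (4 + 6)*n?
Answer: -2922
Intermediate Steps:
w(n, f) = 10*n
U(E, N) = -2 + 2*E (U(E, N) = (E - 2) + E = (-2 + E) + E = -2 + 2*E)
-62 + w(-11, 14)*U(14, -3) = -62 + (10*(-11))*(-2 + 2*14) = -62 - 110*(-2 + 28) = -62 - 110*26 = -62 - 2860 = -2922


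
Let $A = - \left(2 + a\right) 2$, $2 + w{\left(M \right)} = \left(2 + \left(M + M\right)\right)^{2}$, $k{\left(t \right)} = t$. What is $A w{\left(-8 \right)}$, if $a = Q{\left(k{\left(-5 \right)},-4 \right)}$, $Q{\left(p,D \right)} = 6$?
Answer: $-3104$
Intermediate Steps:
$a = 6$
$w{\left(M \right)} = -2 + \left(2 + 2 M\right)^{2}$ ($w{\left(M \right)} = -2 + \left(2 + \left(M + M\right)\right)^{2} = -2 + \left(2 + 2 M\right)^{2}$)
$A = -16$ ($A = - \left(2 + 6\right) 2 = - 8 \cdot 2 = \left(-1\right) 16 = -16$)
$A w{\left(-8 \right)} = - 16 \left(-2 + 4 \left(1 - 8\right)^{2}\right) = - 16 \left(-2 + 4 \left(-7\right)^{2}\right) = - 16 \left(-2 + 4 \cdot 49\right) = - 16 \left(-2 + 196\right) = \left(-16\right) 194 = -3104$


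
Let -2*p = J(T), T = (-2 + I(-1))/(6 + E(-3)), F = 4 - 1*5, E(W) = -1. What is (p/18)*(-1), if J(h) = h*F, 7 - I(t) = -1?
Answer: -1/30 ≈ -0.033333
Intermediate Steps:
F = -1 (F = 4 - 5 = -1)
I(t) = 8 (I(t) = 7 - 1*(-1) = 7 + 1 = 8)
T = 6/5 (T = (-2 + 8)/(6 - 1) = 6/5 ≈ 1.2000)
J(h) = -h (J(h) = h*(-1) = -h)
p = 3/5 (p = -(-1)*6/(2*5) = -1/2*(-6/5) = 3/5 ≈ 0.60000)
(p/18)*(-1) = ((3/5)/18)*(-1) = ((1/18)*(3/5))*(-1) = (1/30)*(-1) = -1/30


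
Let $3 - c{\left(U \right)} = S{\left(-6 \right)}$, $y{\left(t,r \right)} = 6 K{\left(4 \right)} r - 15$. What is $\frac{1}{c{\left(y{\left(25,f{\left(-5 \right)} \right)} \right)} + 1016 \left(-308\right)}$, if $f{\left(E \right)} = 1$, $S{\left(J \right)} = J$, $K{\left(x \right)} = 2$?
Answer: $- \frac{1}{312919} \approx -3.1957 \cdot 10^{-6}$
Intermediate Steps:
$y{\left(t,r \right)} = -15 + 12 r$ ($y{\left(t,r \right)} = 6 \cdot 2 r - 15 = 12 r - 15 = -15 + 12 r$)
$c{\left(U \right)} = 9$ ($c{\left(U \right)} = 3 - -6 = 3 + 6 = 9$)
$\frac{1}{c{\left(y{\left(25,f{\left(-5 \right)} \right)} \right)} + 1016 \left(-308\right)} = \frac{1}{9 + 1016 \left(-308\right)} = \frac{1}{9 - 312928} = \frac{1}{-312919} = - \frac{1}{312919}$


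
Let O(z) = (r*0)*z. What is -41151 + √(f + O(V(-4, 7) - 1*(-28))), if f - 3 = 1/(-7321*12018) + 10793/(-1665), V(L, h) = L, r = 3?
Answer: -41151 + I*√922598288165327803930/16276998930 ≈ -41151.0 + 1.8661*I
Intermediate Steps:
O(z) = 0 (O(z) = (3*0)*z = 0*z = 0)
f = -170043315503/48830996790 (f = 3 + (1/(-7321*12018) + 10793/(-1665)) = 3 + (-1/7321*1/12018 + 10793*(-1/1665)) = 3 + (-1/87983778 - 10793/1665) = 3 - 316536305873/48830996790 = -170043315503/48830996790 ≈ -3.4823)
-41151 + √(f + O(V(-4, 7) - 1*(-28))) = -41151 + √(-170043315503/48830996790 + 0) = -41151 + √(-170043315503/48830996790) = -41151 + I*√922598288165327803930/16276998930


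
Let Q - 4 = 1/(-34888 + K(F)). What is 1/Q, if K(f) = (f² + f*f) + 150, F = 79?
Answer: 22256/89023 ≈ 0.25000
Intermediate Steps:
K(f) = 150 + 2*f² (K(f) = (f² + f²) + 150 = 2*f² + 150 = 150 + 2*f²)
Q = 89023/22256 (Q = 4 + 1/(-34888 + (150 + 2*79²)) = 4 + 1/(-34888 + (150 + 2*6241)) = 4 + 1/(-34888 + (150 + 12482)) = 4 + 1/(-34888 + 12632) = 4 + 1/(-22256) = 4 - 1/22256 = 89023/22256 ≈ 4.0000)
1/Q = 1/(89023/22256) = 22256/89023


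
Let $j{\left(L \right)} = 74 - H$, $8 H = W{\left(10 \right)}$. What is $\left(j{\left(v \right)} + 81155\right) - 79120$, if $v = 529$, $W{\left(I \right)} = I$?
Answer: $\frac{8431}{4} \approx 2107.8$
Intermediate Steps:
$H = \frac{5}{4}$ ($H = \frac{1}{8} \cdot 10 = \frac{5}{4} \approx 1.25$)
$j{\left(L \right)} = \frac{291}{4}$ ($j{\left(L \right)} = 74 - \frac{5}{4} = \frac{291}{4}$)
$\left(j{\left(v \right)} + 81155\right) - 79120 = \left(\frac{291}{4} + 81155\right) - 79120 = \frac{324911}{4} - 79120 = \frac{8431}{4}$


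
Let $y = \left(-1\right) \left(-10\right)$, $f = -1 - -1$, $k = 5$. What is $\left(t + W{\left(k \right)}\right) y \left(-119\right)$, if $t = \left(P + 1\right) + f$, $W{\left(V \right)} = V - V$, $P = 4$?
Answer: $-5950$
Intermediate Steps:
$W{\left(V \right)} = 0$
$f = 0$ ($f = -1 + 1 = 0$)
$t = 5$ ($t = \left(4 + 1\right) + 0 = 5 + 0 = 5$)
$y = 10$
$\left(t + W{\left(k \right)}\right) y \left(-119\right) = \left(5 + 0\right) 10 \left(-119\right) = 5 \cdot 10 \left(-119\right) = 50 \left(-119\right) = -5950$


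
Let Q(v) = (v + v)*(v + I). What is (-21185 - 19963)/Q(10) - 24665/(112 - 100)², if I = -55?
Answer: -452033/3600 ≈ -125.56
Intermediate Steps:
Q(v) = 2*v*(-55 + v) (Q(v) = (v + v)*(v - 55) = (2*v)*(-55 + v) = 2*v*(-55 + v))
(-21185 - 19963)/Q(10) - 24665/(112 - 100)² = (-21185 - 19963)/((2*10*(-55 + 10))) - 24665/(112 - 100)² = -41148/(2*10*(-45)) - 24665/(12²) = -41148/(-900) - 24665/144 = -41148*(-1/900) - 24665*1/144 = 1143/25 - 24665/144 = -452033/3600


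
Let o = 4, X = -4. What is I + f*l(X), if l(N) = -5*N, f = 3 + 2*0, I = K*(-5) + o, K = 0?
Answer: 64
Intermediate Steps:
I = 4 (I = 0*(-5) + 4 = 0 + 4 = 4)
f = 3 (f = 3 + 0 = 3)
I + f*l(X) = 4 + 3*(-5*(-4)) = 4 + 3*20 = 4 + 60 = 64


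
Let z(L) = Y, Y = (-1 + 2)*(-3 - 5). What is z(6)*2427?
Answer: -19416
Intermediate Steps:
Y = -8 (Y = 1*(-8) = -8)
z(L) = -8
z(6)*2427 = -8*2427 = -19416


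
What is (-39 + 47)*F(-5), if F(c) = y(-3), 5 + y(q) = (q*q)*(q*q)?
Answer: 608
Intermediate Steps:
y(q) = -5 + q**4 (y(q) = -5 + (q*q)*(q*q) = -5 + q**2*q**2 = -5 + q**4)
F(c) = 76 (F(c) = -5 + (-3)**4 = -5 + 81 = 76)
(-39 + 47)*F(-5) = (-39 + 47)*76 = 8*76 = 608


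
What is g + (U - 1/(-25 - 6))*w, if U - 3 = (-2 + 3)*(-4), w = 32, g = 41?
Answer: 311/31 ≈ 10.032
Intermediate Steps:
U = -1 (U = 3 + (-2 + 3)*(-4) = 3 + 1*(-4) = 3 - 4 = -1)
g + (U - 1/(-25 - 6))*w = 41 + (-1 - 1/(-25 - 6))*32 = 41 + (-1 - 1/(-31))*32 = 41 + (-1 - 1*(-1/31))*32 = 41 + (-1 + 1/31)*32 = 41 - 30/31*32 = 41 - 960/31 = 311/31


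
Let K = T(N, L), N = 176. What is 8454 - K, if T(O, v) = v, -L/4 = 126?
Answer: 8958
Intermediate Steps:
L = -504 (L = -4*126 = -504)
K = -504
8454 - K = 8454 - 1*(-504) = 8454 + 504 = 8958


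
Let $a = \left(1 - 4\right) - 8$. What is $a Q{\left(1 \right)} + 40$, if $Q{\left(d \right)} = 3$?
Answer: $7$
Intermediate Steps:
$a = -11$ ($a = -3 - 8 = -11$)
$a Q{\left(1 \right)} + 40 = \left(-11\right) 3 + 40 = -33 + 40 = 7$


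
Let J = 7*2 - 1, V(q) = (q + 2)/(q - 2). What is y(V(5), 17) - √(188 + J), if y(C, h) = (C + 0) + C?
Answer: 14/3 - √201 ≈ -9.5108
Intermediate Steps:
V(q) = (2 + q)/(-2 + q)
y(C, h) = 2*C (y(C, h) = C + C = 2*C)
J = 13 (J = 14 - 1 = 13)
y(V(5), 17) - √(188 + J) = 2*((2 + 5)/(-2 + 5)) - √(188 + 13) = 2*(7/3) - √201 = 14/3 - √201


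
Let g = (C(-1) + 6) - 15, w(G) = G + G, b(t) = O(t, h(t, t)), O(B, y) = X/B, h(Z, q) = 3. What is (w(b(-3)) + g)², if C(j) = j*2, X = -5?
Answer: 529/9 ≈ 58.778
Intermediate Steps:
C(j) = 2*j
O(B, y) = -5/B
b(t) = -5/t
w(G) = 2*G
g = -11 (g = (2*(-1) + 6) - 15 = (-2 + 6) - 15 = 4 - 15 = -11)
(w(b(-3)) + g)² = (2*(-5/(-3)) - 11)² = (2*(-5*(-⅓)) - 11)² = (2*(5/3) - 11)² = (10/3 - 11)² = (-23/3)² = 529/9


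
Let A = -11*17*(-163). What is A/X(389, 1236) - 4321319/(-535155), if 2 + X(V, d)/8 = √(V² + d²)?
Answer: 9679505057381/1198042936020 + 30481*√1679017/13432104 ≈ 11.020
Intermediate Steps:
X(V, d) = -16 + 8*√(V² + d²)
A = 30481 (A = -187*(-163) = 30481)
A/X(389, 1236) - 4321319/(-535155) = 30481/(-16 + 8*√(389² + 1236²)) - 4321319/(-535155) = 30481/(-16 + 8*√(151321 + 1527696)) - 4321319*(-1/535155) = 30481/(-16 + 8*√1679017) + 4321319/535155 = 4321319/535155 + 30481/(-16 + 8*√1679017)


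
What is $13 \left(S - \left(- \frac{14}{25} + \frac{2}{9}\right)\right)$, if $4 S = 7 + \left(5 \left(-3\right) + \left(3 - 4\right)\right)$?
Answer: $- \frac{22373}{900} \approx -24.859$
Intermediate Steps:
$S = - \frac{9}{4}$ ($S = \frac{7 + \left(5 \left(-3\right) + \left(3 - 4\right)\right)}{4} = \frac{7 - 16}{4} = \frac{1}{4} \left(-9\right) = - \frac{9}{4} \approx -2.25$)
$13 \left(S - \left(- \frac{14}{25} + \frac{2}{9}\right)\right) = 13 \left(- \frac{9}{4} - \left(- \frac{14}{25} + \frac{2}{9}\right)\right) = 13 \left(- \frac{9}{4} - - \frac{76}{225}\right) = 13 \left(- \frac{9}{4} + \left(\frac{14}{25} - \frac{2}{9}\right)\right) = 13 \left(- \frac{9}{4} + \frac{76}{225}\right) = 13 \left(- \frac{1721}{900}\right) = - \frac{22373}{900}$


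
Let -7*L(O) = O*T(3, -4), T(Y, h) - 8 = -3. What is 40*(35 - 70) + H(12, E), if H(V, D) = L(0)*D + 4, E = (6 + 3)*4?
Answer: -1396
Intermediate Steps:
T(Y, h) = 5 (T(Y, h) = 8 - 3 = 5)
L(O) = -5*O/7 (L(O) = -O*5/7 = -5*O/7)
E = 36 (E = 9*4 = 36)
H(V, D) = 4 (H(V, D) = (-5/7*0)*D + 4 = 0*D + 4 = 0 + 4 = 4)
40*(35 - 70) + H(12, E) = 40*(35 - 70) + 4 = 40*(-35) + 4 = -1400 + 4 = -1396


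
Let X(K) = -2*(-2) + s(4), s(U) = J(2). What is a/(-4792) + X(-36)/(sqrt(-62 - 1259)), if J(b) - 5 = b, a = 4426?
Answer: -2213/2396 - 11*I*sqrt(1321)/1321 ≈ -0.92362 - 0.30265*I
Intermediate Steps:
J(b) = 5 + b
s(U) = 7 (s(U) = 5 + 2 = 7)
X(K) = 11 (X(K) = -2*(-2) + 7 = 4 + 7 = 11)
a/(-4792) + X(-36)/(sqrt(-62 - 1259)) = 4426/(-4792) + 11/(sqrt(-62 - 1259)) = 4426*(-1/4792) + 11/(sqrt(-1321)) = -2213/2396 + 11/((I*sqrt(1321))) = -2213/2396 + 11*(-I*sqrt(1321)/1321) = -2213/2396 - 11*I*sqrt(1321)/1321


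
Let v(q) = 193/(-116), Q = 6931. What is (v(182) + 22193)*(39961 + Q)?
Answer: 30177287985/29 ≈ 1.0406e+9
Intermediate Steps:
v(q) = -193/116 (v(q) = 193*(-1/116) = -193/116)
(v(182) + 22193)*(39961 + Q) = (-193/116 + 22193)*(39961 + 6931) = (2574195/116)*46892 = 30177287985/29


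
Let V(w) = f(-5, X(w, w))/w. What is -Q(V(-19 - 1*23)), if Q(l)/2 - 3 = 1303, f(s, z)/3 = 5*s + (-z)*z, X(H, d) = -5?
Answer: -2612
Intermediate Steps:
f(s, z) = -3*z² + 15*s (f(s, z) = 3*(5*s + (-z)*z) = 3*(5*s - z²) = 3*(-z² + 5*s) = -3*z² + 15*s)
V(w) = -150/w (V(w) = (-3*(-5)² + 15*(-5))/w = (-3*25 - 75)/w = (-75 - 75)/w = -150/w)
Q(l) = 2612 (Q(l) = 6 + 2*1303 = 6 + 2606 = 2612)
-Q(V(-19 - 1*23)) = -1*2612 = -2612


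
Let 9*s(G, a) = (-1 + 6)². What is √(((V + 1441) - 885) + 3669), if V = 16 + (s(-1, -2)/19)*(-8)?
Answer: √13775209/57 ≈ 65.114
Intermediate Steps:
s(G, a) = 25/9 (s(G, a) = (-1 + 6)²/9 = (⅑)*5² = (⅑)*25 = 25/9)
V = 2536/171 (V = 16 + ((25/9)/19)*(-8) = 16 + ((25/9)*(1/19))*(-8) = 16 + (25/171)*(-8) = 16 - 200/171 = 2536/171 ≈ 14.830)
√(((V + 1441) - 885) + 3669) = √(((2536/171 + 1441) - 885) + 3669) = √((248947/171 - 885) + 3669) = √(97612/171 + 3669) = √(725011/171) = √13775209/57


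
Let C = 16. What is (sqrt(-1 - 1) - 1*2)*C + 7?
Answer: -25 + 16*I*sqrt(2) ≈ -25.0 + 22.627*I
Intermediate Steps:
(sqrt(-1 - 1) - 1*2)*C + 7 = (sqrt(-1 - 1) - 1*2)*16 + 7 = (sqrt(-2) - 2)*16 + 7 = (I*sqrt(2) - 2)*16 + 7 = (-2 + I*sqrt(2))*16 + 7 = (-32 + 16*I*sqrt(2)) + 7 = -25 + 16*I*sqrt(2)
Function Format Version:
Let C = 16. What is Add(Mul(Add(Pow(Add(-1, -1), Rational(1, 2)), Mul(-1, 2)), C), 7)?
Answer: Add(-25, Mul(16, I, Pow(2, Rational(1, 2)))) ≈ Add(-25.000, Mul(22.627, I))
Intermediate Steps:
Add(Mul(Add(Pow(Add(-1, -1), Rational(1, 2)), Mul(-1, 2)), C), 7) = Add(Mul(Add(Pow(Add(-1, -1), Rational(1, 2)), Mul(-1, 2)), 16), 7) = Add(Mul(Add(Pow(-2, Rational(1, 2)), -2), 16), 7) = Add(Mul(Add(Mul(I, Pow(2, Rational(1, 2))), -2), 16), 7) = Add(Mul(Add(-2, Mul(I, Pow(2, Rational(1, 2)))), 16), 7) = Add(Add(-32, Mul(16, I, Pow(2, Rational(1, 2)))), 7) = Add(-25, Mul(16, I, Pow(2, Rational(1, 2))))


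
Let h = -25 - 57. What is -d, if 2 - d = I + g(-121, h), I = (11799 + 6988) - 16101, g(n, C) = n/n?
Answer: 2685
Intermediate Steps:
h = -82
g(n, C) = 1
I = 2686 (I = 18787 - 16101 = 2686)
d = -2685 (d = 2 - (2686 + 1) = 2 - 1*2687 = 2 - 2687 = -2685)
-d = -1*(-2685) = 2685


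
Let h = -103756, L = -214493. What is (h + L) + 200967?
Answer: -117282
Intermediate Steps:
(h + L) + 200967 = (-103756 - 214493) + 200967 = -318249 + 200967 = -117282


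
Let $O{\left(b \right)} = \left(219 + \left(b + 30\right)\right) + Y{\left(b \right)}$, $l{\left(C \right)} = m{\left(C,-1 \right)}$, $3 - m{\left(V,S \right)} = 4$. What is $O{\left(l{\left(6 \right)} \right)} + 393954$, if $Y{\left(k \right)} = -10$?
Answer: $394192$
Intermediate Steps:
$m{\left(V,S \right)} = -1$ ($m{\left(V,S \right)} = 3 - 4 = -1$)
$l{\left(C \right)} = -1$
$O{\left(b \right)} = 239 + b$ ($O{\left(b \right)} = \left(219 + \left(b + 30\right)\right) - 10 = \left(219 + \left(30 + b\right)\right) - 10 = \left(249 + b\right) - 10 = 239 + b$)
$O{\left(l{\left(6 \right)} \right)} + 393954 = \left(239 - 1\right) + 393954 = 238 + 393954 = 394192$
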